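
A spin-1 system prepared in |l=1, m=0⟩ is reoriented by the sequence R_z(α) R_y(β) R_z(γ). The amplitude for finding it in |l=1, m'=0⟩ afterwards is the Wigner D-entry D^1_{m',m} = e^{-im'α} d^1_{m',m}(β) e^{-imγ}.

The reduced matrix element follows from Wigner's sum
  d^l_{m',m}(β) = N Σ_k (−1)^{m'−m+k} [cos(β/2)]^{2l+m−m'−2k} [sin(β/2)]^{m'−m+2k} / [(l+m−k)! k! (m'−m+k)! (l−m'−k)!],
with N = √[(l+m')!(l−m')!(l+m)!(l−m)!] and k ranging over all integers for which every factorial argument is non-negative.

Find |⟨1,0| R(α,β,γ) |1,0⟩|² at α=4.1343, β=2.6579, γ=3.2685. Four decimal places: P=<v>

D^1_{0,0}(4.1343,2.6579,3.2685) = e^{-i·0·4.1343}·d^1_{0,0}(2.6579)·e^{-i·0·3.2685}. Compute d first:
Half-angle: c=0.239496, s=0.970897. N=√(1·1·1·1)=1.000000
The bounds max(0,m−m')=0 and min(l+m,l−m')=1 give 2 terms
  k=0: (−1)^0·1.0000/(1)·0.2395^2·0.9709^0 = +0.057358
  k=1: (−1)^1·1.0000/(1)·0.2395^0·0.9709^2 = -0.942642
d^1_{0,0}(2.6579) = +0.057358 -0.942642 = -0.885284
|D^1_{0,0}|² = |d^1_{0,0}(β)|² = (-0.885284)² = 0.783727 (the z-rotation phases have unit modulus)

P=0.7837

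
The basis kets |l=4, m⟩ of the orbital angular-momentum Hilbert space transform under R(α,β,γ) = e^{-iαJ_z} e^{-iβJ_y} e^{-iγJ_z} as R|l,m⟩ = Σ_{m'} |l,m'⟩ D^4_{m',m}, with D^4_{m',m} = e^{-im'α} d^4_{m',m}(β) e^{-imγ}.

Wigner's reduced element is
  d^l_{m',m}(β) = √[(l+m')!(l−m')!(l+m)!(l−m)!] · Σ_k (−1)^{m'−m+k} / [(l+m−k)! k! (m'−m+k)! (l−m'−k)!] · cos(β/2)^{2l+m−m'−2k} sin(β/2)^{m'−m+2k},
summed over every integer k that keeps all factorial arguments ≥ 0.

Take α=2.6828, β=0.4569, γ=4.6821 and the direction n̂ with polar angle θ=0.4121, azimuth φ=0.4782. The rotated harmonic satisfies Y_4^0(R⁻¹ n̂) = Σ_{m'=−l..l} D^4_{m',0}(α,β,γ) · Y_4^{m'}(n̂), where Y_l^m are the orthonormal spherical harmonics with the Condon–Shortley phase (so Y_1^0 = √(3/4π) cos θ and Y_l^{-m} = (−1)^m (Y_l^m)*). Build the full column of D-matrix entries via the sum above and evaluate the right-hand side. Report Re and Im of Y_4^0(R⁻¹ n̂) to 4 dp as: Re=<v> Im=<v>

Need the full column D^4_{m',0} for m'=−4..4 at α=2.6828, β=0.4569, γ=4.6821.
cos(β/2)=0.974019, sin(β/2)=0.226468
d^4_{-4,0}: single k=4 term ⇒ +0.019808;  D = -0.005176-0.019120i
d^4_{-3,0}: k∈[3..4] ⇒ +0.120482 -0.006513 = +0.113968;  D = -0.022018+0.111821i
d^4_{-2,0}: k∈[2..4] ⇒ +0.415469 -0.059894 +0.001214 = +0.356789;  D = +0.216835-0.283339i
d^4_{-1,0}: k∈[1..4] ⇒ +0.842350 -0.273227 +0.014771 -0.000133 = +0.583761;  D = -0.523393+0.258528i
d^4_{0,0}: k∈[0..4] ⇒ +0.810099 -0.700709 +0.085231 -0.002048 +0.000007 = +0.192581;  D = +0.192581+0.000000i
d^4_{1,0}: k∈[0..3] ⇒ -0.842350 +0.273227 -0.014771 +0.000133 = -0.583761;  D = +0.523393+0.258528i
d^4_{2,0}: k∈[0..2] ⇒ +0.415469 -0.059894 +0.001214 = +0.356789;  D = +0.216835+0.283339i
d^4_{3,0}: k∈[0..1] ⇒ -0.120482 +0.006513 = -0.113968;  D = +0.022018+0.111821i
d^4_{4,0}: single k=0 term ⇒ +0.019808;  D = -0.005176+0.019120i
Y_4^{m'}(θ=0.4121,φ=0.4782) and Σ D·Y over m':
  (-0.0052-0.0191i)·(-0.0038-0.0107i)  (-0.0220+0.1118i)·(+0.0100-0.0730i)  (+0.2168-0.2833i)·(+0.1509-0.2139i)  (-0.5234+0.2585i)·(+0.4435-0.2299i)  (+0.1926+0.0000i)·(+0.2627+0.0000i)  (+0.5234+0.2585i)·(-0.4435-0.2299i)  (+0.2168+0.2833i)·(+0.1509+0.2139i)  (+0.0220+0.1118i)·(-0.0100-0.0730i)  (-0.0052+0.0191i)·(-0.0038+0.0107i)
Y_4^0(R⁻¹ n̂) = -0.335024+0.000000i

Re=-0.3350 Im=0.0000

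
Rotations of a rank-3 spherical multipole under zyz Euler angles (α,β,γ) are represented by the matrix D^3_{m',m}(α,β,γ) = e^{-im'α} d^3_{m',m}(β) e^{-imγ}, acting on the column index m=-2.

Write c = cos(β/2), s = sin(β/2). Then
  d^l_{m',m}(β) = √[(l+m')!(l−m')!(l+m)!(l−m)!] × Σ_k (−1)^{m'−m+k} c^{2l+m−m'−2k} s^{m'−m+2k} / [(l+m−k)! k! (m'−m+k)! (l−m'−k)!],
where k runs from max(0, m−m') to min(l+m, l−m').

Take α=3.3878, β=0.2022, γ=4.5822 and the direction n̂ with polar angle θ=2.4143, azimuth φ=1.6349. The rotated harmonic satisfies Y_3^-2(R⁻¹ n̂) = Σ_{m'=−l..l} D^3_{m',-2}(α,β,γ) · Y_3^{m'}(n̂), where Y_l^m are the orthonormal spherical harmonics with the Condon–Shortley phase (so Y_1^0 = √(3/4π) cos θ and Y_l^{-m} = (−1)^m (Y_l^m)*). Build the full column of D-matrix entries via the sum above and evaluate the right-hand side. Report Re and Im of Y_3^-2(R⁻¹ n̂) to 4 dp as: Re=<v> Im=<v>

Re=-0.3101 Im=0.1161

Need the full column D^3_{m',-2} for m'=−3..3 at α=3.3878, β=0.2022, γ=4.5822.
cos(β/2)=0.994894, sin(β/2)=0.100928
d^3_{-3,-2}: single k=1 term ⇒ +0.240974;  D = +0.213938+0.110901i
d^3_{-2,-2}: k∈[0..1] ⇒ +0.969751 -0.049900 = +0.919851;  D = -0.895199-0.211529i
d^3_{-1,-2}: k∈[0..1] ⇒ -0.311096 +0.006403 = -0.304693;  D = -0.304662+0.004318i
d^3_{0,-2}: k∈[0..1] ⇒ +0.054663 -0.000563 = +0.054100;  D = -0.052276+0.013928i
d^3_{1,-2}: k∈[0..1] ⇒ -0.006403 +0.000033 = -0.006370;  D = -0.005570+0.003091i
d^3_{2,-2}: k∈[0..1] ⇒ +0.000514 -0.000001 = +0.000512;  D = -0.000374+0.000350i
d^3_{3,-2}: single k=0 term ⇒ -0.000026;  D = -0.000014+0.000021i
Y_3^{m'}(θ=2.4143,φ=1.6349) and Σ D·Y over m':
  (+0.2139+0.1109i)·(+0.0234+0.1204i)  (-0.8952-0.2115i)·(+0.3347-0.0431i)  (-0.3047+0.0043i)·(-0.0246-0.3838i)  (-0.0523+0.0139i)·(+0.0586+0.0000i)  (-0.0056+0.0031i)·(+0.0246-0.3838i)  (-0.0004+0.0004i)·(+0.3347+0.0431i)  (-0.0000+0.0000i)·(-0.0234+0.1204i)
Y_3^-2(R⁻¹ n̂) = -0.310051+0.116127i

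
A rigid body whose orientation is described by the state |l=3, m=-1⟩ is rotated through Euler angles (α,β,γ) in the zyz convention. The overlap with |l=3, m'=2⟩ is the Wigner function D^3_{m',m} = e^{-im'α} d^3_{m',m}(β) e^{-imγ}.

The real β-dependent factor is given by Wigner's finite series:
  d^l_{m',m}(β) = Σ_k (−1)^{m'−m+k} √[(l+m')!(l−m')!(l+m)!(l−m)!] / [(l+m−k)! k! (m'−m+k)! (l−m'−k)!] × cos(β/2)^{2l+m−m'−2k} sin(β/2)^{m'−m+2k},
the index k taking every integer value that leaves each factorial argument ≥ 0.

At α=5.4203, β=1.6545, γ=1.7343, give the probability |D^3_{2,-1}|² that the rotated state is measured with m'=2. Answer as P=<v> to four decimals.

First d^3_{2,-1}(β=1.6545), then the phase factors e^{-i(2)α} and e^{-i(-1)γ}:
Half-angle: c=0.676903, s=0.736073. N=√(120·1·2·24)=75.894664
k∈{0,1} keeps every argument non-negative
  k=0: (−1)^3·75.8947/(12)·0.6769^3·0.7361^3 = -0.782295
  k=1: (−1)^4·75.8947/(24)·0.6769^1·0.7361^5 = +0.462519
d^3_{2,-1}(1.6545) = -0.782295 +0.462519 = -0.319776
|D^3_{2,-1}|² = |d^3_{2,-1}(β)|² = (-0.319776)² = 0.102257 (the z-rotation phases have unit modulus)

P=0.1023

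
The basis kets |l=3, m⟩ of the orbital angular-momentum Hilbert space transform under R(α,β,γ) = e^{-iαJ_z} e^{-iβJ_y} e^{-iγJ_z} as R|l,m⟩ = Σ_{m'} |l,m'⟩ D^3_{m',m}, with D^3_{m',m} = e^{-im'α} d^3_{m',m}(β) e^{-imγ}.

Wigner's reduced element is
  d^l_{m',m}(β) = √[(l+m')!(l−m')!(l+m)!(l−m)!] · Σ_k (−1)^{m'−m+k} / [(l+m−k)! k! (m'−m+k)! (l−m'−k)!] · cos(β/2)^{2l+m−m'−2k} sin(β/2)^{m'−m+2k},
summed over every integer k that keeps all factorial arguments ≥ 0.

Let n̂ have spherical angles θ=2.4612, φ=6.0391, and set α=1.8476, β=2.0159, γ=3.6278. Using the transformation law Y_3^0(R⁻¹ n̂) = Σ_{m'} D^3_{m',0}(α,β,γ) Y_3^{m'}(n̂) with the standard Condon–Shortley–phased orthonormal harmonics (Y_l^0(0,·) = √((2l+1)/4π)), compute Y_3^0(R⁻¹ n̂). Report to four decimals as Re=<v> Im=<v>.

Need the full column D^3_{m',0} for m'=−3..3 at α=1.8476, β=2.0159, γ=3.6278.
cos(β/2)=0.533596, sin(β/2)=0.845740
d^3_{-3,0}: single k=3 term ⇒ +0.411019;  D = +0.303418-0.277262i
d^3_{-2,0}: k∈[2..3] ⇒ +0.317602 -0.797870 = -0.480268;  D = +0.408532+0.252505i
d^3_{-1,0}: k∈[1..3] ⇒ +0.126733 -0.955122 +0.799810 = -0.028580;  D = +0.007810-0.027492i
d^3_{0,0}: k∈[0..3] ⇒ +0.023082 -0.521873 +1.311034 -0.365949 = +0.446294;  D = +0.446294+0.000000i
d^3_{1,0}: k∈[0..2] ⇒ -0.126733 +0.955122 -0.799810 = +0.028580;  D = -0.007810-0.027492i
d^3_{2,0}: k∈[0..1] ⇒ +0.317602 -0.797870 = -0.480268;  D = +0.408532-0.252505i
d^3_{3,0}: single k=0 term ⇒ -0.411019;  D = -0.303418-0.277262i
Y_3^{m'}(θ=2.4612,φ=6.0391) and Σ D·Y over m':
  (+0.3034-0.2773i)·(+0.0773+0.0694i)  (+0.4085+0.2525i)·(-0.2777-0.1475i)  (+0.0078-0.0275i)·(+0.3987+0.0993i)  (+0.4463+0.0000i)·(-0.0061+0.0000i)  (-0.0078-0.0275i)·(-0.3987+0.0993i)  (+0.4085-0.2525i)·(-0.2777+0.1475i)  (-0.3034-0.2773i)·(-0.0773+0.0694i)
Y_3^0(R⁻¹ n̂) = -0.058076-0.000000i

Re=-0.0581 Im=0.0000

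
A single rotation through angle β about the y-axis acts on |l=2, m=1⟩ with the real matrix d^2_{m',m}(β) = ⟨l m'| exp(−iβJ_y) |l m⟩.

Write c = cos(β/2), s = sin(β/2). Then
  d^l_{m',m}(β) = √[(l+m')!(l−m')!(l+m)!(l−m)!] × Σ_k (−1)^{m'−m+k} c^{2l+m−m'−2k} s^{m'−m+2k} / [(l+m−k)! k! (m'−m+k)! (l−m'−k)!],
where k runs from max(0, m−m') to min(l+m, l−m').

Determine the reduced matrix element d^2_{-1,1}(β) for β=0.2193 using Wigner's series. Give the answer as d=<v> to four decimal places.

d=0.0354

d^2_{-1,1}(β=0.2193) via Wigner's sum:
With c≡cos(β/2)=0.993994 and s≡sin(β/2)=0.109430, N=[1·6·6·1]^{1/2}=6.000000
Admissible k: 2..3 (factorial args all ≥0)
  k=2: (−1)^0·6.0000/(2)·0.9940^2·0.1094^2 = +0.035495
  k=3: (−1)^1·6.0000/(6)·0.9940^0·0.1094^4 = -0.000143
d^2_{-1,1}(0.2193) = +0.035495 -0.000143 = +0.035351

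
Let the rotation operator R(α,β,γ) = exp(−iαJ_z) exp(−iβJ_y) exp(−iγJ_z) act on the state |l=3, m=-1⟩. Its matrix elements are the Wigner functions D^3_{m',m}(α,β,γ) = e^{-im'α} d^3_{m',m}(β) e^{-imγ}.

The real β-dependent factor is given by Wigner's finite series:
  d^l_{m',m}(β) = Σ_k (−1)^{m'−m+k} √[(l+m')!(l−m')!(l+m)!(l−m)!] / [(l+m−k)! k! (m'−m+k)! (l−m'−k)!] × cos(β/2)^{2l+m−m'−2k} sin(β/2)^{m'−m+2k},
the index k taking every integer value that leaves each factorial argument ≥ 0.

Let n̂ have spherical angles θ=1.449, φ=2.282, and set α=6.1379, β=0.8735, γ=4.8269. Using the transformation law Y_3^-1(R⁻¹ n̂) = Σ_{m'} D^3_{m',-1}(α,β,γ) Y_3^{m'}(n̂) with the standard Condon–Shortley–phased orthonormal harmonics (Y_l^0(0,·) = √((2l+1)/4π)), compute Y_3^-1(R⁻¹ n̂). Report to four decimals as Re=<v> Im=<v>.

Need the full column D^3_{m',-1} for m'=−3..3 at α=6.1379, β=0.8735, γ=4.8269.
cos(β/2)=0.906131, sin(β/2)=0.422997
d^3_{-3,-1}: single k=2 term ⇒ +0.467180;  D = -0.147555-0.443266i
d^3_{-2,-1}: k∈[1..2] ⇒ +0.817132 -0.356135 = +0.460998;  D = -0.080744-0.453871i
d^3_{-1,-1}: k∈[0..2] ⇒ +0.553537 -0.965002 +0.157718 = -0.253748;  D = +0.007808+0.253627i
d^3_{0,-1}: k∈[0..2] ⇒ -0.895124 +0.585189 -0.042508 = -0.352442;  D = -0.040270+0.350134i
d^3_{1,-1}: k∈[0..2] ⇒ +0.723752 -0.210291 +0.005728 = +0.519189;  D = +0.133371-0.501766i
d^3_{2,-1}: k∈[0..1] ⇒ -0.356135 +0.038804 = -0.317331;  D = -0.125058+0.291649i
d^3_{3,-1}: single k=0 term ⇒ +0.101807;  D = +0.053245-0.086773i
Y_3^{m'}(θ=1.449,φ=2.282) and Σ D·Y over m':
  (-0.1476-0.4433i)·(+0.3451-0.2177i)  (-0.0807-0.4539i)·(-0.0181+0.1210i)  (+0.0078+0.2536i)·(+0.1939+0.2251i)  (-0.0403+0.3501i)·(-0.1327+0.0000i)  (+0.1334-0.5018i)·(-0.1939+0.2251i)  (-0.1251+0.2916i)·(-0.0181-0.1210i)  (+0.0532-0.0868i)·(-0.3451-0.2177i)
Y_3^-1(R⁻¹ n̂) = -0.053921+0.037631i

Re=-0.0539 Im=0.0376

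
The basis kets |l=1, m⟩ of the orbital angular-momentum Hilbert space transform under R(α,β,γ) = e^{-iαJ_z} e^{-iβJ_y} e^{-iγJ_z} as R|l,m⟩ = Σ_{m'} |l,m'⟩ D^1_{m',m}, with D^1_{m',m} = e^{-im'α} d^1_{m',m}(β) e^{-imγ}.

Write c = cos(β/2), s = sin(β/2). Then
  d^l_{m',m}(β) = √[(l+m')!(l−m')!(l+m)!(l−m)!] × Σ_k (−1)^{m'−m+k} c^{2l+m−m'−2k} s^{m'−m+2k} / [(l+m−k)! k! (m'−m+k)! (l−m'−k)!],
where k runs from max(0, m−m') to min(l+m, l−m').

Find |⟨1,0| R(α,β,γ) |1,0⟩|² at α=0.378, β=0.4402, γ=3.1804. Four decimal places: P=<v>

D^1_{0,0}(0.378,0.4402,3.1804) = e^{-i·0·0.378}·d^1_{0,0}(0.4402)·e^{-i·0·3.1804}. Compute d first:
Half-angle: c=0.975876, s=0.218327. N=√(1·1·1·1)=1.000000
Admissible k: 0..1 (factorial args all ≥0)
  k=0: (−1)^0·1.0000/(1)·0.9759^2·0.2183^0 = +0.952333
  k=1: (−1)^1·1.0000/(1)·0.9759^0·0.2183^2 = -0.047667
d^1_{0,0}(0.4402) = +0.952333 -0.047667 = +0.904666
|D^1_{0,0}|² = |d^1_{0,0}(β)|² = (+0.904666)² = 0.818421 (the z-rotation phases have unit modulus)

P=0.8184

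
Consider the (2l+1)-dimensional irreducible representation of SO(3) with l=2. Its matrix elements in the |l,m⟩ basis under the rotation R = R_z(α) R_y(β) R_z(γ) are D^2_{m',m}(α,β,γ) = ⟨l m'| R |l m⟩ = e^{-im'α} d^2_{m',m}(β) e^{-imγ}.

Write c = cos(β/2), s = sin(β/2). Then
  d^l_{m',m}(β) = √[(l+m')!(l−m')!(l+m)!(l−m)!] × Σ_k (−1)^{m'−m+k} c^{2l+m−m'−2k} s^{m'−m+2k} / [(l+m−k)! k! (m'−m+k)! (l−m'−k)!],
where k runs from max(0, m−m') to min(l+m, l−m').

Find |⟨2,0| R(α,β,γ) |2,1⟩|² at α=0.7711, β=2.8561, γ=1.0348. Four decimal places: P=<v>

Split into d^2_{0,1}(β=2.8561) × two z-phases.
Half-angle: c=0.142262, s=0.989829. N=√(2·2·6·1)=4.898979
k: max(0,(1)−(0))=1 … min(2+(1),2−(0))=2
  k=1: (−1)^0·4.8990/(2)·0.1423^3·0.9898^1 = +0.006981
  k=2: (−1)^1·4.8990/(2)·0.1423^1·0.9898^3 = -0.337944
d^2_{0,1}(2.8561) = +0.006981 -0.337944 = -0.330964
|D^2_{0,1}|² = |d^2_{0,1}(β)|² = (-0.330964)² = 0.109537 (the z-rotation phases have unit modulus)

P=0.1095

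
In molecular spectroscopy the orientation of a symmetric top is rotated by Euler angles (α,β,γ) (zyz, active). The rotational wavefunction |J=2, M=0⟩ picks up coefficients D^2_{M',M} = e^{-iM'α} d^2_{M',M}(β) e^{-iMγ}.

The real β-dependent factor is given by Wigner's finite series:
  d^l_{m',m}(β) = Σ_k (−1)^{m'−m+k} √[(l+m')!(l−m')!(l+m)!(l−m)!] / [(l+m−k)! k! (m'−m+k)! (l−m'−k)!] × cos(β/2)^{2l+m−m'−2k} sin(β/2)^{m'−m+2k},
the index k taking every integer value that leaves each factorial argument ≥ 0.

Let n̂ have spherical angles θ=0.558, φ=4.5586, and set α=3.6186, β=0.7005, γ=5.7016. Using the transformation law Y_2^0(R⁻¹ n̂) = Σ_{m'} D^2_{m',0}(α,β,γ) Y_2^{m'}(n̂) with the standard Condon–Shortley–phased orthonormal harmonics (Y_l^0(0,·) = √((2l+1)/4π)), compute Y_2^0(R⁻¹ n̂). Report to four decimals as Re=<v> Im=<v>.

Need the full column D^2_{m',0} for m'=−2..2 at α=3.6186, β=0.7005, γ=5.7016.
cos(β/2)=0.939287, sin(β/2)=0.343133
d^2_{-2,0}: single k=2 term ⇒ +0.254446;  D = +0.147175+0.207563i
d^2_{-1,0}: k∈[1..2] ⇒ +0.696518 -0.092952 = +0.603566;  D = -0.536192-0.277111i
d^2_{0,0}: k∈[0..2] ⇒ +0.778383 -0.415509 +0.013863 = +0.376736;  D = +0.376736+0.000000i
d^2_{1,0}: k∈[0..1] ⇒ -0.696518 +0.092952 = -0.603566;  D = +0.536192-0.277111i
d^2_{2,0}: single k=0 term ⇒ +0.254446;  D = +0.147175-0.207563i
Y_2^{m'}(θ=0.558,φ=4.5586) and Σ D·Y over m':
  (+0.1472+0.2076i)·(-0.1032-0.0328i)  (-0.5362-0.2771i)·(-0.0532+0.3429i)  (+0.3767+0.0000i)·(+0.3655+0.0000i)  (+0.5362-0.2771i)·(+0.0532+0.3429i)  (+0.1472-0.2076i)·(-0.1032+0.0328i)
Y_2^0(R⁻¹ n̂) = +0.367986+0.000000i

Re=0.3680 Im=0.0000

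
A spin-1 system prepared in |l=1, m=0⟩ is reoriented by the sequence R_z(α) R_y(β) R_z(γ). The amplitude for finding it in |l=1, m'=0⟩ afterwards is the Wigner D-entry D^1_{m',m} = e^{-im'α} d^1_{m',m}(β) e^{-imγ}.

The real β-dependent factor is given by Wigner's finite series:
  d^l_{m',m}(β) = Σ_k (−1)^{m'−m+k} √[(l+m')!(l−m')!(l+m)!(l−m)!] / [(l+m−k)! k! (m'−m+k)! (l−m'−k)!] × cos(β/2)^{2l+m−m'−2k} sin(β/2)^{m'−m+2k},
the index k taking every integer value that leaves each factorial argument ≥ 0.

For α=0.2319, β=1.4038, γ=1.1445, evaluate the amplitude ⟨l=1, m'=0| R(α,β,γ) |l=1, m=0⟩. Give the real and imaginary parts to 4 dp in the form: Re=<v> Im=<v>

Split into d^1_{0,0}(β=1.4038) × two z-phases.
c=cos(1.4038/2)=0.763617, s=sin(1.4038/2)=0.645670; N=√[1·1·1·1]=1.000000
k: max(0,(0)−(0))=0 … min(1+(0),1−(0))=1
  k=0: (−1)^0·1.0000/(1)·0.7636^2·0.6457^0 = +0.583111
  k=1: (−1)^1·1.0000/(1)·0.7636^0·0.6457^2 = -0.416889
d^1_{0,0}(1.4038) = +0.583111 -0.416889 = +0.166221
Attach z-rotation phases: D = e^{-i(0)(0.2319)}·(+0.166221)·e^{-i(0)(1.1445)} = +0.166221+0.000000i

Re=0.1662 Im=0.0000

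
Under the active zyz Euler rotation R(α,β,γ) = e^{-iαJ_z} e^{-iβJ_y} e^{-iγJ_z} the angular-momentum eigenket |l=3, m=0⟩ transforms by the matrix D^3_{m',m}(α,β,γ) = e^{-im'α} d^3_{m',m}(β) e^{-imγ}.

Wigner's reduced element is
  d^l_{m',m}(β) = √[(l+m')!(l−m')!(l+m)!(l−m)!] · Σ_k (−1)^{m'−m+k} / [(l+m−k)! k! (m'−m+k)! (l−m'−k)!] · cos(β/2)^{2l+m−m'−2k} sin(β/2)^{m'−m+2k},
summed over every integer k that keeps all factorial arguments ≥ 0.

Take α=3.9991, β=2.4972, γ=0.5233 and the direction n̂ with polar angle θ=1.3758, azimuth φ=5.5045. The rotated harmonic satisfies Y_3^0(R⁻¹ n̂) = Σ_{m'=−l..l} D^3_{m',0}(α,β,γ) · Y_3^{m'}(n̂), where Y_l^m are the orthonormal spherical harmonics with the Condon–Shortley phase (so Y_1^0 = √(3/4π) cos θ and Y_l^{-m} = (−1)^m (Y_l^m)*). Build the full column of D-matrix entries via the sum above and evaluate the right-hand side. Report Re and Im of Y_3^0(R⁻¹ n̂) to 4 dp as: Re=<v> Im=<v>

Need the full column D^3_{m',0} for m'=−3..3 at α=3.9991, β=2.4972, γ=0.5233.
cos(β/2)=0.316651, sin(β/2)=0.948542
d^3_{-3,0}: single k=3 term ⇒ +0.121179;  D = +0.102081-0.065297i
d^3_{-2,0}: k∈[2..3] ⇒ +0.049544 -0.444578 = -0.395034;  D = +0.056774-0.390933i
d^3_{-1,0}: k∈[1..3] ⇒ +0.010460 -0.281594 +0.842276 = +0.571143;  D = -0.373713-0.431906i
d^3_{0,0}: k∈[0..3] ⇒ +0.001008 -0.081410 +0.730516 -0.728350 = -0.078235;  D = -0.078235+0.000000i
d^3_{1,0}: k∈[0..2] ⇒ -0.010460 +0.281594 -0.842276 = -0.571143;  D = +0.373713-0.431906i
d^3_{2,0}: k∈[0..1] ⇒ +0.049544 -0.444578 = -0.395034;  D = +0.056774+0.390933i
d^3_{3,0}: single k=0 term ⇒ -0.121179;  D = -0.102081-0.065297i
Y_3^{m'}(θ=1.3758,φ=5.5045) and Σ D·Y over m':
  (+0.1021-0.0653i)·(-0.2729+0.2841i)  (+0.0568-0.3909i)·(+0.0026+0.1906i)  (-0.3737-0.4319i)·(-0.1833-0.1809i)  (-0.0782+0.0000i)·(-0.2033+0.0000i)  (+0.3737-0.4319i)·(+0.1833-0.1809i)  (+0.0568+0.3909i)·(+0.0026-0.1906i)  (-0.1021-0.0653i)·(+0.2729+0.2841i)
Y_3^0(R⁻¹ n̂) = +0.127364+0.000000i

Re=0.1274 Im=0.0000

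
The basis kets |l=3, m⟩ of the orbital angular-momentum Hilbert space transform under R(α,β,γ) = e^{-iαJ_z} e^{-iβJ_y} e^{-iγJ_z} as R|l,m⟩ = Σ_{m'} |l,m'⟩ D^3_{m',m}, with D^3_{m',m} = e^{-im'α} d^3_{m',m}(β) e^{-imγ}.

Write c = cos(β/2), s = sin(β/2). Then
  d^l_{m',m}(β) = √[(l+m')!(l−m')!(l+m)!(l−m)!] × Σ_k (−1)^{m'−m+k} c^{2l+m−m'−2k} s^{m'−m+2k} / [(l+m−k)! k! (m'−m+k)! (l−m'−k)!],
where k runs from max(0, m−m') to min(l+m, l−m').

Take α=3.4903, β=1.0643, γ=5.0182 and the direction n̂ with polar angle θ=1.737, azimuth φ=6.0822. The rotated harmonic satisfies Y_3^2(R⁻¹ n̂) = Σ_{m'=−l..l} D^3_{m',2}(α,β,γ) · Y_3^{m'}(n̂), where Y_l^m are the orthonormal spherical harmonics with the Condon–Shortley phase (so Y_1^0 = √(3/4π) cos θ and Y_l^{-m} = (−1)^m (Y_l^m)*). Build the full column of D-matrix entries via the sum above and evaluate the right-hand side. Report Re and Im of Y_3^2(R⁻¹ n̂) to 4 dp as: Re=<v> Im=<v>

Re=-0.2637 Im=-0.0913

Need the full column D^3_{m',2} for m'=−3..3 at α=3.4903, β=1.0643, γ=5.0182.
cos(β/2)=0.861718, sin(β/2)=0.507387
d^3_{-3,2}: single k=5 term ⇒ +0.070980;  D = +0.064385+0.029880i
d^3_{-2,2}: k∈[4..5] ⇒ +0.246070 -0.017062 = +0.229008;  D = -0.228165-0.019623i
d^3_{-1,2}: k∈[3..4] ⇒ +0.528621 -0.091635 = +0.436986;  D = +0.421969-0.113571i
d^3_{0,2}: k∈[2..3] ⇒ +0.777500 -0.269556 = +0.507944;  D = -0.415863+0.291660i
d^3_{1,2}: k∈[1..2] ⇒ +0.762370 -0.528621 = +0.233749;  D = +0.133997-0.191529i
d^3_{2,2}: k∈[0..1] ⇒ +0.409441 -0.709758 = -0.300316;  D = +0.077716-0.290086i
d^3_{3,2}: single k=0 term ⇒ -0.590529;  D = +0.051281+0.588298i
Y_3^{m'}(θ=1.737,φ=6.0822) and Σ D·Y over m':
  (+0.0644+0.0299i)·(+0.3296+0.2270i)  (-0.2282-0.0196i)·(-0.1513-0.0643i)  (+0.4220-0.1136i)·(-0.2696-0.0549i)  (-0.4159+0.2917i)·(+0.1768+0.0000i)  (+0.1340-0.1915i)·(+0.2696-0.0549i)  (+0.0777-0.2901i)·(-0.1513+0.0643i)  (+0.0513+0.5883i)·(-0.3296+0.2270i)
Y_3^2(R⁻¹ n̂) = -0.263703-0.091269i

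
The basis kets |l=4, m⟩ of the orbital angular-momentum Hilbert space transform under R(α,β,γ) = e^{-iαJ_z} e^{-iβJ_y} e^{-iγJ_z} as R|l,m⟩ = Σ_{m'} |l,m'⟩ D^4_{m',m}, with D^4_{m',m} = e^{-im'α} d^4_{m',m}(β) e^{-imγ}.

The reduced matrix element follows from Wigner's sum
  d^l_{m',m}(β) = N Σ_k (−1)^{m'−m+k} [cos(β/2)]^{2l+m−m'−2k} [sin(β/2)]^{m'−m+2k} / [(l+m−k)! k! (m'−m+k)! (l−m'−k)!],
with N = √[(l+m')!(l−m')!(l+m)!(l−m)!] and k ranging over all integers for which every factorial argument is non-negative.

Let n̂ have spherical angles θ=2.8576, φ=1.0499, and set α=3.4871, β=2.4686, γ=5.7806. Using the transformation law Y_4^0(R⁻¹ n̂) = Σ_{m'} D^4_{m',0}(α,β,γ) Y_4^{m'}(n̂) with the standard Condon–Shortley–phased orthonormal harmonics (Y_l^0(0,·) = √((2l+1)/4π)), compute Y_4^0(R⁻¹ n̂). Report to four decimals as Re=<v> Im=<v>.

Re=-0.3544 Im=0.0000

Need the full column D^4_{m',0} for m'=−4..4 at α=3.4871, β=2.4686, γ=5.7806.
cos(β/2)=0.330182, sin(β/2)=0.943917
d^4_{-4,0}: single k=4 term ⇒ +0.078940;  D = +0.014813+0.077538i
d^4_{-3,0}: k∈[3..4] ⇒ +0.039051 -0.319149 = -0.280098;  D = +0.142631+0.241063i
d^4_{-2,0}: k∈[2..4] ⇒ +0.010952 -0.238693 +0.731529 = +0.503789;  D = +0.388220+0.321074i
d^4_{-1,0}: k∈[1..4] ⇒ +0.001806 -0.088559 +0.723762 -0.985839 = -0.348830;  D = +0.328215+0.118140i
d^4_{0,0}: k∈[0..4] ⇒ +0.000141 -0.018472 +0.339666 -1.233759 +0.630190 = -0.282234;  D = -0.282234+0.000000i
d^4_{1,0}: k∈[0..3] ⇒ -0.001806 +0.088559 -0.723762 +0.985839 = +0.348830;  D = -0.328215+0.118140i
d^4_{2,0}: k∈[0..2] ⇒ +0.010952 -0.238693 +0.731529 = +0.503789;  D = +0.388220-0.321074i
d^4_{3,0}: k∈[0..1] ⇒ -0.039051 +0.319149 = +0.280098;  D = -0.142631+0.241063i
d^4_{4,0}: single k=0 term ⇒ +0.078940;  D = +0.014813-0.077538i
Y_4^{m'}(θ=2.8576,φ=1.0499) and Σ D·Y over m':
  (+0.0148+0.0775i)·(-0.0013+0.0024i)  (+0.1426+0.2411i)·(+0.0264-0.0002i)  (+0.3882+0.3211i)·(-0.0722-0.1236i)  (+0.3282+0.1181i)·(-0.2185+0.3808i)  (-0.2822+0.0000i)·(+0.5369+0.0000i)  (-0.3282+0.1181i)·(+0.2185+0.3808i)  (+0.3882-0.3211i)·(-0.0722+0.1236i)  (-0.1426+0.2411i)·(-0.0264-0.0002i)  (+0.0148-0.0775i)·(-0.0013-0.0024i)
Y_4^0(R⁻¹ n̂) = -0.354445+0.000000i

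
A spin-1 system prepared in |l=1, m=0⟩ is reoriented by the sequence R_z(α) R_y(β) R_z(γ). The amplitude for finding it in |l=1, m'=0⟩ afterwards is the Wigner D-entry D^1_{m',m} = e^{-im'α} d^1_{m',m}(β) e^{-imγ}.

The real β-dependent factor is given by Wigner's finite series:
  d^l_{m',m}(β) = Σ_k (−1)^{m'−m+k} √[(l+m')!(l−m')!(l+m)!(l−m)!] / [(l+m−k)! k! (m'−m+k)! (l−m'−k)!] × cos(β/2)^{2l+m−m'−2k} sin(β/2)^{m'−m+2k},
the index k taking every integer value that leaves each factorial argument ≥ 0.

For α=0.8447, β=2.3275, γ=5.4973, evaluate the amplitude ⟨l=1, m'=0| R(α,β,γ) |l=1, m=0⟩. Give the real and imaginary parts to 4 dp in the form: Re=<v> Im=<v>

Re=-0.6865 Im=0.0000

Split into d^1_{0,0}(β=2.3275) × two z-phases.
With c≡cos(β/2)=0.395899 and s≡sin(β/2)=0.918294, N=[1·1·1·1]^{1/2}=1.000000
Admissible k: 0..1 (factorial args all ≥0)
  k=0: (−1)^0·1.0000/(1)·0.3959^2·0.9183^0 = +0.156736
  k=1: (−1)^1·1.0000/(1)·0.3959^0·0.9183^2 = -0.843264
d^1_{0,0}(2.3275) = +0.156736 -0.843264 = -0.686528
Phases: e^{-i·(0)·0.8447}=+1.000000+0.000000i, e^{-i·(0)·5.4973}=+1.000000+0.000000i ⇒ D=-0.686528+0.000000i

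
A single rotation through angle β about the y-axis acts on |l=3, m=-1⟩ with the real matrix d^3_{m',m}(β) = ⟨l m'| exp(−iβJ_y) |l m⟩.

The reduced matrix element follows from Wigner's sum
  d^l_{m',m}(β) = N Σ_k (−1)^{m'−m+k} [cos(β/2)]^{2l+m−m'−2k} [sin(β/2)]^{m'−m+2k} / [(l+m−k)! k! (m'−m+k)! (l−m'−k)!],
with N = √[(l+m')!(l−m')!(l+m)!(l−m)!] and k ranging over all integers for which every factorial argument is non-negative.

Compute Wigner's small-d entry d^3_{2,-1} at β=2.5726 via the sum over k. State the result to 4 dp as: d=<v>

d^3_{2,-1}(β=2.5726) via Wigner's sum:
With c≡cos(β/2)=0.280674 and s≡sin(β/2)=0.959803, N=[120·1·2·24]^{1/2}=75.894664
k: max(0,(-1)−(2))=0 … min(3+(-1),3−(2))=1
  k=0: (−1)^3·75.8947/(12)·0.2807^3·0.9598^3 = -0.123647
  k=1: (−1)^4·75.8947/(24)·0.2807^1·0.9598^5 = +0.722958
d^3_{2,-1}(2.5726) = -0.123647 +0.722958 = +0.599311

d=0.5993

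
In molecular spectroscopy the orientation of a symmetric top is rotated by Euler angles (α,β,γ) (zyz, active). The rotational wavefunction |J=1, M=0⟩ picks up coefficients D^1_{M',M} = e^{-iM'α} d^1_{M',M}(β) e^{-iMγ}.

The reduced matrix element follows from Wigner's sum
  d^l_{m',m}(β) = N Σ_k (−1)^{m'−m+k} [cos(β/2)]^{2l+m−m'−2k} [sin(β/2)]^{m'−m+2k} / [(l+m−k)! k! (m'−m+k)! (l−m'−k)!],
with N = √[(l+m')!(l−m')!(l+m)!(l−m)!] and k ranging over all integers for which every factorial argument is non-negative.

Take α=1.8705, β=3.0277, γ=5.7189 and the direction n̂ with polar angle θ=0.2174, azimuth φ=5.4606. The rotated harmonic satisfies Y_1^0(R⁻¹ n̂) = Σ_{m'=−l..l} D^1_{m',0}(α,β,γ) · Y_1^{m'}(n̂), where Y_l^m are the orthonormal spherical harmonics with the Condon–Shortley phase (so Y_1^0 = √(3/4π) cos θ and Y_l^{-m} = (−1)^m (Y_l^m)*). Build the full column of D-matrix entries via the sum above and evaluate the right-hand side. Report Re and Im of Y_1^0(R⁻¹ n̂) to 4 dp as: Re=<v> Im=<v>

Need the full column D^1_{m',0} for m'=−1..1 at α=1.8705, β=3.0277, γ=5.7189.
cos(β/2)=0.056916, sin(β/2)=0.998379
d^1_{-1,0}: single k=1 term ⇒ +0.080360;  D = -0.023725+0.076778i
d^1_{0,0}: k∈[0..1] ⇒ +0.003239 -0.996761 = -0.993521;  D = -0.993521+0.000000i
d^1_{1,0}: single k=0 term ⇒ -0.080360;  D = +0.023725+0.076778i
Y_1^{m'}(θ=0.2174,φ=5.4606) and Σ D·Y over m':
  (-0.0237+0.0768i)·(+0.0507+0.0546i)  (-0.9935+0.0000i)·(+0.4771+0.0000i)  (+0.0237+0.0768i)·(-0.0507+0.0546i)
Y_1^0(R⁻¹ n̂) = -0.484803+0.000000i

Re=-0.4848 Im=0.0000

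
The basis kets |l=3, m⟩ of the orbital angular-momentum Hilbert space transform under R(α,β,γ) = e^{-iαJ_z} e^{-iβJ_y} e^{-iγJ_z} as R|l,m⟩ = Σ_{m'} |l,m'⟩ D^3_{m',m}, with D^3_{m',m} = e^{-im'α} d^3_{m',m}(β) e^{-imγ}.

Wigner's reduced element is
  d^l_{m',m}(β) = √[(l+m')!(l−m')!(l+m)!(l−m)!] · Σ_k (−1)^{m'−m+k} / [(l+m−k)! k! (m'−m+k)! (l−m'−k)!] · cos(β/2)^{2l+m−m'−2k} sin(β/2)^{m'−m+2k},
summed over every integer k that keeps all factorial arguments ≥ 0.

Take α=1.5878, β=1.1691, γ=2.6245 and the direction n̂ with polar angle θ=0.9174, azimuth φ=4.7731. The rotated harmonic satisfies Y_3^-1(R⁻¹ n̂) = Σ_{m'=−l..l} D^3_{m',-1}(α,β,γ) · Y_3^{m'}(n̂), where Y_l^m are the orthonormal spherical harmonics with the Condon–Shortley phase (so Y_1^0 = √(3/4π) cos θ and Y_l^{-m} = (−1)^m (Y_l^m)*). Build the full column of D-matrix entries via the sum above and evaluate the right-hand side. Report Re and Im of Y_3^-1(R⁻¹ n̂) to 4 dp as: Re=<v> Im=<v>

Need the full column D^3_{m',-1} for m'=−3..3 at α=1.5878, β=1.1691, γ=2.6245.
cos(β/2)=0.833960, sin(β/2)=0.551824
d^3_{-3,-1}: single k=2 term ⇒ +0.570465;  D = +0.256361+0.509617i
d^3_{-2,-1}: k∈[1..2] ⇒ +0.703928 -0.616408 = +0.087519;  D = +0.077504-0.040654i
d^3_{-1,-1}: k∈[0..2] ⇒ +0.336413 -1.178347 +0.386941 = -0.454993;  D = +0.218171+0.399274i
d^3_{0,-1}: k∈[0..2] ⇒ -0.771114 +1.012862 -0.147822 = +0.093926;  D = -0.081646+0.046433i
d^3_{1,-1}: k∈[0..2] ⇒ +0.883760 -0.515922 +0.028236 = +0.396075;  D = +0.201627+0.340913i
d^3_{2,-1}: k∈[0..1] ⇒ -0.616408 +0.134943 = -0.481466;  D = -0.410184+0.252107i
d^3_{3,-1}: single k=0 term ⇒ +0.249770;  D = -0.134385-0.210536i
Y_3^{m'}(θ=0.9174,φ=4.7731) and Σ D·Y over m':
  (+0.2564+0.5096i)·(-0.0378-0.2054i)  (+0.0775-0.0407i)·(-0.3888+0.0474i)  (+0.2182+0.3993i)·(+0.0132+0.2171i)  (-0.0816+0.0464i)·(-0.2614+0.0000i)  (+0.2016+0.3409i)·(-0.0132+0.2171i)  (-0.4102+0.2521i)·(-0.3888-0.0474i)  (-0.1344-0.2105i)·(+0.0378-0.2054i)
Y_3^-1(R⁻¹ n̂) = +0.050745-0.031601i

Re=0.0507 Im=-0.0316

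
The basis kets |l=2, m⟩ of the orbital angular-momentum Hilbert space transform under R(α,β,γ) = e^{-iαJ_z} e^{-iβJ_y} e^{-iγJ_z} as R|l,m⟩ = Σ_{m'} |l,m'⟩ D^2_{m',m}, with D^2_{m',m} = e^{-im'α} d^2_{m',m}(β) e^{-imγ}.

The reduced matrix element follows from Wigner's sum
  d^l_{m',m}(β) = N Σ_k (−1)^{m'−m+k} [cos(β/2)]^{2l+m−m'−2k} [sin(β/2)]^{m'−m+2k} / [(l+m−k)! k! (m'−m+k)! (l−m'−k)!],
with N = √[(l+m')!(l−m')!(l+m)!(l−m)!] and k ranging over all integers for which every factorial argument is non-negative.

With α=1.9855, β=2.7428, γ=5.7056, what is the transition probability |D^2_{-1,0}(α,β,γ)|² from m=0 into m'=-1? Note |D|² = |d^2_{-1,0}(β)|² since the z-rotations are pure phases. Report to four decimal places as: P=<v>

Split into d^2_{-1,0}(β=2.7428) × two z-phases.
Half-angle: c=0.198078, s=0.980186. N=√(1·6·2·2)=4.898979
Admissible k: 1..2 (factorial args all ≥0)
  k=1: (−1)^0·4.8990/(2)·0.1981^3·0.9802^1 = +0.018659
  k=2: (−1)^1·4.8990/(2)·0.1981^1·0.9802^3 = -0.456917
d^2_{-1,0}(2.7428) = +0.018659 -0.456917 = -0.438258
|D^2_{-1,0}|² = |d^2_{-1,0}(β)|² = (-0.438258)² = 0.192070 (the z-rotation phases have unit modulus)

P=0.1921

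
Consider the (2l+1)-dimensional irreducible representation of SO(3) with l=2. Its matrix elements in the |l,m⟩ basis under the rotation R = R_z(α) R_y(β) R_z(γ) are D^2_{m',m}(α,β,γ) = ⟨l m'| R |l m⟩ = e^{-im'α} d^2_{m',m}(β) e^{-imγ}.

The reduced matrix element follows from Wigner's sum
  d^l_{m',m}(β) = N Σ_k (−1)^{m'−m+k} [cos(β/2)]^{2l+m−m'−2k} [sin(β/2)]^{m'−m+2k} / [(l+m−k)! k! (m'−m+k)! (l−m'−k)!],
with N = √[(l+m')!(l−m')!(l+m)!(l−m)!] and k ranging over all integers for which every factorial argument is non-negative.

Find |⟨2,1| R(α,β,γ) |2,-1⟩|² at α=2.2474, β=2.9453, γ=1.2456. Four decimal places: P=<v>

First d^2_{1,-1}(β=2.9453), then the phase factors e^{-i(1)α} and e^{-i(-1)γ}:
Half-angle: c=0.097989, s=0.995188. N=√(6·1·1·6)=6.000000
k∈{0,1} keeps every argument non-negative
  k=0: (−1)^2·6.0000/(2)·0.0980^2·0.9952^2 = +0.028529
  k=1: (−1)^3·6.0000/(6)·0.0980^0·0.9952^4 = -0.980889
d^2_{1,-1}(2.9453) = +0.028529 -0.980889 = -0.952360
|D^2_{1,-1}|² = |d^2_{1,-1}(β)|² = (-0.952360)² = 0.906989 (the z-rotation phases have unit modulus)

P=0.9070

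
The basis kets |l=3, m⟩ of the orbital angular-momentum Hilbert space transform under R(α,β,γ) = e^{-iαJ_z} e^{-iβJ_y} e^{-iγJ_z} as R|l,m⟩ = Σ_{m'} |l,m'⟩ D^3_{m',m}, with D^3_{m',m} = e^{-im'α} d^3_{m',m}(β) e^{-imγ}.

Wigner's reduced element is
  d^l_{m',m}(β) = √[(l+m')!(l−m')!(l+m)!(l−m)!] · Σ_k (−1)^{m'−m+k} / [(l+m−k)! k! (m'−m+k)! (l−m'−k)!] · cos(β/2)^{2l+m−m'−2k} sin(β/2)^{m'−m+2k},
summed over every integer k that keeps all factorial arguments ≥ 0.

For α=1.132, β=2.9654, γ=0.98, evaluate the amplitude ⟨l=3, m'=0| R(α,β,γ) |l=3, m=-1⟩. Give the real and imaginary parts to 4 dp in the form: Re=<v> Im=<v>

Re=-0.1626 Im=-0.2425

First d^3_{0,-1}(β=2.9654), then the phase factors e^{-i(0)α} and e^{-i(-1)γ}:
With c≡cos(β/2)=0.087982 and s≡sin(β/2)=0.996122, N=[6·6·2·24]^{1/2}=41.569219
Admissible k: 0..2 (factorial args all ≥0)
  k=0: (−1)^1·41.5692/(12)·0.0880^5·0.9961^1 = -0.000018
  k=1: (−1)^2·41.5692/(4)·0.0880^3·0.9961^3 = +0.006996
  k=2: (−1)^3·41.5692/(12)·0.0880^1·0.9961^5 = -0.298916
d^3_{0,-1}(2.9654) = -0.000018 +0.006996 -0.298916 = -0.291938
D = (+1.000000+0.000000i)·(-0.291938)·(+0.557023+0.830497i) = -0.162616-0.242454i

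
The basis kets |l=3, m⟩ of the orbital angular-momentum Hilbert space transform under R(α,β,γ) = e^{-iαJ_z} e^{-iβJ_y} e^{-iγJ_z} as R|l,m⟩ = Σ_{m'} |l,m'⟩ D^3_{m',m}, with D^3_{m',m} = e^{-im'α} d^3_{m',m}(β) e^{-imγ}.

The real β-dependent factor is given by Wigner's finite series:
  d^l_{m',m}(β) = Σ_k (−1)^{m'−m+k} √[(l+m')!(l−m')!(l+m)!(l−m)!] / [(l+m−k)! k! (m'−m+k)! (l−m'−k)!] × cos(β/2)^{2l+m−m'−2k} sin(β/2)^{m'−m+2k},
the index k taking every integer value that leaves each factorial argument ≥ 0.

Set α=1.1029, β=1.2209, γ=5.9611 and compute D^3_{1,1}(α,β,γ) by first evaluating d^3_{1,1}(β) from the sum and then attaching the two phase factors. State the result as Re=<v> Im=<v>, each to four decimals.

D^3_{1,1}(1.1029,1.2209,5.9611) = e^{-i·1·1.1029}·d^3_{1,1}(1.2209)·e^{-i·1·5.9611}. Compute d first:
Half-angle: c=0.819390, s=0.573236. N=√(24·2·24·2)=48.000000
k: max(0,(1)−(1))=0 … min(3+(1),3−(1))=2
  k=0: (−1)^0·48.0000/(48)·0.8194^6·0.5732^0 = +0.302653
  k=1: (−1)^1·48.0000/(6)·0.8194^4·0.5732^2 = -1.185005
  k=2: (−1)^2·48.0000/(8)·0.8194^2·0.5732^4 = +0.434978
d^3_{1,1}(1.2209) = +0.302653 -1.185005 +0.434978 = -0.447374
D = (+0.451010-0.892519i)·(-0.447374)·(+0.948577+0.316545i) = -0.317788+0.314888i

Re=-0.3178 Im=0.3149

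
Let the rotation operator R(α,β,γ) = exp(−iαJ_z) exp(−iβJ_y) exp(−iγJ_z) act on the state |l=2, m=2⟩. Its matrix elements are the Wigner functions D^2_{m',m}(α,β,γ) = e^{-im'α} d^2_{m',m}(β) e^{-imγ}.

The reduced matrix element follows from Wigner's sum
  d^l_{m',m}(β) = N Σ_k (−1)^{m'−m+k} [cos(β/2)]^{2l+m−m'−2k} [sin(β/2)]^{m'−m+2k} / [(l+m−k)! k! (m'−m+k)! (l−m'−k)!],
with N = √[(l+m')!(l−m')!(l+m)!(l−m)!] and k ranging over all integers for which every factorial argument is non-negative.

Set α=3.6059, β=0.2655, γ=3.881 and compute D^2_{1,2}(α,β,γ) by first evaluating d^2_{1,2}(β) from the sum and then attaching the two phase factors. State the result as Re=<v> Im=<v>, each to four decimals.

Split into d^2_{1,2}(β=0.2655) × two z-phases.
Half-angle: c=0.991202, s=0.132360. N=√(6·1·24·1)=12.000000
The bounds max(0,m−m')=1 and min(l+m,l−m')=1 give 1 term
  k=1: (−1)^0·12.0000/(6)·0.9912^3·0.1324^1 = +0.257795
d^2_{1,2}(0.2655) = +0.257795
Attach z-rotation phases: D = e^{-i(1)(3.6059)}·(+0.257795)·e^{-i(2)(3.881)} = +0.093781+0.240132i

Re=0.0938 Im=0.2401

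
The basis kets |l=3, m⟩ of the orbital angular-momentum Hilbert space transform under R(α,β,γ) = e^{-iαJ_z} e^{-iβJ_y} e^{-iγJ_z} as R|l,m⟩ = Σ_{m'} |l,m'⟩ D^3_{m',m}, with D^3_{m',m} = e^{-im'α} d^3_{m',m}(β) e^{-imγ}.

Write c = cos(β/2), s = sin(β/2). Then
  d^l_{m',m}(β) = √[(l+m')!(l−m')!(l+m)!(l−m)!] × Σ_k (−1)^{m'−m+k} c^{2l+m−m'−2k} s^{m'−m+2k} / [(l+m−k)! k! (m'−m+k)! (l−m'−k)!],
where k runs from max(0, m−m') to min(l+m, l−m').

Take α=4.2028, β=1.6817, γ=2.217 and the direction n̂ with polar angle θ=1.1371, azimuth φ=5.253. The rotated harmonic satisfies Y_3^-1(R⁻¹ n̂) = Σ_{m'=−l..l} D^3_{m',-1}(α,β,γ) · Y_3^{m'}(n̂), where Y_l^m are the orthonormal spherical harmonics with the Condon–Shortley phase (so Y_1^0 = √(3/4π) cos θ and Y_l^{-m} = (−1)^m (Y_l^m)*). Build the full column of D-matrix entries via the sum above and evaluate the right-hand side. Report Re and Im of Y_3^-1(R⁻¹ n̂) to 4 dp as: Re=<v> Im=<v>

Need the full column D^3_{m',-1} for m'=−3..3 at α=4.2028, β=1.6817, γ=2.217.
cos(β/2)=0.666830, sin(β/2)=0.745210
d^3_{-3,-1}: single k=2 term ⇒ +0.425268;  D = -0.270119+0.328464i
d^3_{-2,-1}: k∈[1..2] ⇒ +0.310709 -0.776088 = -0.465380;  D = +0.169578+0.433384i
d^3_{-1,-1}: k∈[0..2] ⇒ +0.087920 -0.878430 +0.822804 = +0.032294;  D = +0.031993+0.004398i
d^3_{0,-1}: k∈[0..2] ⇒ -0.340364 +1.275243 -0.530884 = +0.403995;  D = -0.243270+0.322540i
d^3_{1,-1}: k∈[0..2] ⇒ +0.658822 -1.097071 +0.171267 = -0.266982;  D = +0.107646+0.244320i
d^3_{2,-1}: k∈[0..1] ⇒ -0.776088 +0.484628 = -0.291460;  D = -0.290157-0.027527i
d^3_{3,-1}: single k=0 term ⇒ +0.531117;  D = -0.301719+0.437094i
Y_3^{m'}(θ=1.1371,φ=5.253) and Σ D·Y over m':
  (-0.2701+0.3285i)·(-0.3113+0.0159i)  (+0.1696+0.4334i)·(-0.1663+0.3121i)  (+0.0320+0.0044i)·(-0.0177-0.0294i)  (-0.2433+0.3225i)·(-0.3320+0.0000i)  (+0.1076+0.2443i)·(+0.0177-0.0294i)  (-0.2902-0.0275i)·(-0.1663-0.3121i)  (-0.3017+0.4371i)·(+0.3113+0.0159i)
Y_3^-1(R⁻¹ n̂) = -0.056386-0.006239i

Re=-0.0564 Im=-0.0062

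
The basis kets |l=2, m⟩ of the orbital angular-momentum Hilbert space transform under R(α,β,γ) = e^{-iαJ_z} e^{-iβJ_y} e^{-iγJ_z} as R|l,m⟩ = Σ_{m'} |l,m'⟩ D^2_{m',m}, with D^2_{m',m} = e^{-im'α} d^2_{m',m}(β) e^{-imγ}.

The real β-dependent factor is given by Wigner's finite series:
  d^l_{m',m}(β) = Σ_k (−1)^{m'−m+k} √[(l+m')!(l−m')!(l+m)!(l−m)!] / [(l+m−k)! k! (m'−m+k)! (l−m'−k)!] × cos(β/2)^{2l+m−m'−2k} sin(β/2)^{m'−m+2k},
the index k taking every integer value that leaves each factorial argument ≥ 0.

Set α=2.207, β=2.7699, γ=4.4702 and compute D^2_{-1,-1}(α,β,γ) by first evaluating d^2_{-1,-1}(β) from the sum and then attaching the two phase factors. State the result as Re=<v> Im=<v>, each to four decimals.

Re=-0.0903 Im=-0.0375

First d^2_{-1,-1}(β=2.7699), then the phase factors e^{-i(-1)α} and e^{-i(-1)γ}:
c=cos(2.7699/2)=0.184778, s=sin(2.7699/2)=0.982780; N=√[1·6·1·6]=6.000000
k∈{0,1} keeps every argument non-negative
  k=0: (−1)^0·6.0000/(6)·0.1848^4·0.9828^0 = +0.001166
  k=1: (−1)^1·6.0000/(2)·0.1848^2·0.9828^2 = -0.098932
d^2_{-1,-1}(2.7699) = +0.001166 -0.098932 = -0.097766
Phases: e^{-i·(-1)·2.207}=-0.594146+0.804357i, e^{-i·(-1)·4.4702}=-0.239828-0.970815i ⇒ D=-0.090275-0.037532i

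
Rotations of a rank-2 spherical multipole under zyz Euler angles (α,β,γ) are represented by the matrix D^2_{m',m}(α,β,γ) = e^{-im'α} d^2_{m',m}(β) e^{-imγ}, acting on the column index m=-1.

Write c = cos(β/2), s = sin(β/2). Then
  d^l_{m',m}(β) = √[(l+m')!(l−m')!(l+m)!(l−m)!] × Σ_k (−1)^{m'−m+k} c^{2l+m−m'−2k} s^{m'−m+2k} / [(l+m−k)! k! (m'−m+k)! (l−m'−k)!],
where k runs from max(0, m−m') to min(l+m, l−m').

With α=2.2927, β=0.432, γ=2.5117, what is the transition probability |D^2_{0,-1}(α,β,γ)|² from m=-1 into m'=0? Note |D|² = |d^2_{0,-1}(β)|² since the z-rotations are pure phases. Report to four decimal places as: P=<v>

P=0.2169

D^2_{0,-1}(2.2927,0.432,2.5117) = e^{-i·0·2.2927}·d^2_{0,-1}(0.432)·e^{-i·-1·2.5117}. Compute d first:
c=cos(0.432/2)=0.976763, s=sin(0.432/2)=0.214324; N=√[2·2·1·6]=4.898979
k∈{0,1} keeps every argument non-negative
  k=0: (−1)^1·4.8990/(2)·0.9768^3·0.2143^1 = -0.489231
  k=1: (−1)^2·4.8990/(2)·0.9768^1·0.2143^3 = +0.023555
d^2_{0,-1}(0.432) = -0.489231 +0.023555 = -0.465676
|D^2_{0,-1}|² = |d^2_{0,-1}(β)|² = (-0.465676)² = 0.216854 (the z-rotation phases have unit modulus)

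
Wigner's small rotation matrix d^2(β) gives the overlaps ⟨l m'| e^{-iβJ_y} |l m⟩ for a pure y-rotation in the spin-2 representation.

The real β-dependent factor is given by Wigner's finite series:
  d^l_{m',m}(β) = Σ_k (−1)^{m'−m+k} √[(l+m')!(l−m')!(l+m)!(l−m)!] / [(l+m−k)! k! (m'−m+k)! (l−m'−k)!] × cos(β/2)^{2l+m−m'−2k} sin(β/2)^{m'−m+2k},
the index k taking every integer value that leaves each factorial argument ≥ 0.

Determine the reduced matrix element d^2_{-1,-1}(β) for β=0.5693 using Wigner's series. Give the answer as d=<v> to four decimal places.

d^2_{-1,-1}(β=0.5693) via Wigner's sum:
With c≡cos(β/2)=0.959760 and s≡sin(β/2)=0.280822, N=[1·6·1·6]^{1/2}=6.000000
k: max(0,(-1)−(-1))=0 … min(2+(-1),2−(-1))=1
  k=0: (−1)^0·6.0000/(6)·0.9598^4·0.2808^0 = +0.848498
  k=1: (−1)^1·6.0000/(2)·0.9598^2·0.2808^2 = -0.217925
d^2_{-1,-1}(0.5693) = +0.848498 -0.217925 = +0.630572

d=0.6306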